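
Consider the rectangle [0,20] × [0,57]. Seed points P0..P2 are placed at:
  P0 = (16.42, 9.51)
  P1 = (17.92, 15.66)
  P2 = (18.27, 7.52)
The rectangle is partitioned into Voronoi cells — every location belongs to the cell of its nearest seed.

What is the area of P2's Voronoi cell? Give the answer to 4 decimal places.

Area of P2's cell: 64.8799

1. box [0,20]×[0,57]: [(0, 0) (20, 0) (20, 57) (0, 57)]
2. ⊥bis P2·P0 via (17.345,8.515): [(8.1856, 0) (20, 0) (20, 10.9832)]  |A|=64.8799
3. ⊥bis P2·P1 via (18.095,11.59): [(8.1856, 0) (20, 0) (20, 10.9832)]  |A|=64.8799
4. canonical 3-gon: [(8.1856, 0) (20, 0) (20, 10.9832)]
5. shoelace: 64.8799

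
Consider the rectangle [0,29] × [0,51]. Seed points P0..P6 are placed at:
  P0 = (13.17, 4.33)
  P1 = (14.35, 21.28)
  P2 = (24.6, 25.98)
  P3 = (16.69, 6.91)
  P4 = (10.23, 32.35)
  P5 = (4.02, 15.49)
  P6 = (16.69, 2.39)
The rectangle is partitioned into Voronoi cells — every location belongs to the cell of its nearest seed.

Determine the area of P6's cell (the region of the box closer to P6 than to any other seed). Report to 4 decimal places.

Area of P6's cell: 68.0780

1. box [0,29]×[0,51]: [(0, 0) (29, 0) (29, 51) (0, 51)]
2. ⊥bis P6·P0 via (14.93,3.36): [(13.0782, 0) (29, 0) (29, 28.8891)]  |A|=229.9833
3. ⊥bis P6·P1 via (15.52,11.835): [(19.8999, 12.3776) (13.0782, 0) (29, 0) (29, 13.5048)]  |A|=159.9843
4. ⊥bis P6·P2 via (20.645,14.185): [(24.3802, 12.9326) (19.8999, 12.3776) (13.0782, 0) (29, 0) (29, 11.3835)]  |A|=155.0841
5. ⊥bis P6·P3 via (16.69,4.65): [(15.641, 4.65) (13.0782, 0) (29, 0) (29, 4.65)]  |A|=68.078
6. ⊥bis P6·P4 via (13.46,17.37): [(15.641, 4.65) (13.0782, 0) (29, 0) (29, 4.65)]  |A|=68.078
7. ⊥bis P6·P5 via (10.355,8.94): [(15.641, 4.65) (13.0782, 0) (29, 0) (29, 4.65)]  |A|=68.078
8. canonical 4-gon: [(15.641, 4.65) (13.0782, 0) (29, 0) (29, 4.65)]
9. shoelace: 68.078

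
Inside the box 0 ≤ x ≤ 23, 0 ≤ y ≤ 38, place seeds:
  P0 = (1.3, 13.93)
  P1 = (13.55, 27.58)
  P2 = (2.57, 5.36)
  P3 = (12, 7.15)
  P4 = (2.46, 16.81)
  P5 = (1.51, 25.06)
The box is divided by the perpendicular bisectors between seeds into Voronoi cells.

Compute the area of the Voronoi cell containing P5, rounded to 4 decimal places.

Area of P5's cell: 114.9815

1. box [0,23]×[0,38]: [(0, 0) (23, 0) (23, 38) (0, 38)]
2. ⊥bis P5·P0 via (1.405,19.495): [(0, 19.5215) (23, 19.0875) (23, 38) (0, 38)]  |A|=429.9958
3. ⊥bis P5·P1 via (7.53,26.32): [(0, 19.5215) (8.9884, 19.3519) (5.0853, 38) (0, 38)]  |A|=130.4624
4. ⊥bis P5·P2 via (2.04,15.21): [(0, 19.5215) (8.9884, 19.3519) (5.0853, 38) (0, 38)]  |A|=130.4624
5. ⊥bis P5·P3 via (6.755,16.105): [(0, 19.5215) (8.9884, 19.3519) (5.0853, 38) (0, 38)]  |A|=130.4624
6. ⊥bis P5·P4 via (1.985,20.935): [(0, 20.7064) (8.5001, 21.6852) (5.0853, 38) (0, 38)]  |A|=114.9815
7. canonical 4-gon: [(0, 20.7064) (8.5001, 21.6852) (5.0853, 38) (0, 38)]
8. shoelace: 114.9815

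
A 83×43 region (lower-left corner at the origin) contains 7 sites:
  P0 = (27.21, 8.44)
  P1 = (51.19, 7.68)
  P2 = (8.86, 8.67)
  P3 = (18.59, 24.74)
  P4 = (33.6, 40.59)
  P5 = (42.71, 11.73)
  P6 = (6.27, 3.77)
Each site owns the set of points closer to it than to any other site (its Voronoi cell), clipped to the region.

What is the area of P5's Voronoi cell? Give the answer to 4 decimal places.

1. box [0,83]×[0,43]: [(0, 0) (83, 0) (83, 43) (0, 43)]
2. ⊥bis P5·P0 via (34.96,10.085): [(37.1006, 0) (83, 0) (83, 43) (27.9735, 43)]  |A|=2169.9058
3. ⊥bis P5·P1 via (46.95,9.705): [(37.1006, 0) (42.3149, 0) (62.8515, 43) (27.9735, 43)]  |A|=861.9845
4. ⊥bis P5·P2 via (25.785,10.2): [(37.1006, 0) (42.3149, 0) (62.8515, 43) (27.9735, 43)]  |A|=861.9845
5. ⊥bis P5·P3 via (30.65,18.235): [(32.5015, 21.6676) (37.1006, 0) (42.3149, 0) (62.8515, 43) (44.0079, 43)]  |A|=690.9586
6. ⊥bis P5·P4 via (38.155,26.16): [(34.2618, 24.9311) (32.5015, 21.6676) (37.1006, 0) (42.3149, 0) (57.7652, 32.3502)]  |A|=414.431
7. ⊥bis P5·P6 via (24.49,7.75): [(34.2618, 24.9311) (32.5015, 21.6676) (37.1006, 0) (42.3149, 0) (57.7652, 32.3502)]  |A|=414.431
8. canonical 5-gon: [(34.2618, 24.9311) (32.5015, 21.6676) (37.1006, 0) (42.3149, 0) (57.7652, 32.3502)]
9. shoelace: 414.431

Area of P5's cell: 414.4310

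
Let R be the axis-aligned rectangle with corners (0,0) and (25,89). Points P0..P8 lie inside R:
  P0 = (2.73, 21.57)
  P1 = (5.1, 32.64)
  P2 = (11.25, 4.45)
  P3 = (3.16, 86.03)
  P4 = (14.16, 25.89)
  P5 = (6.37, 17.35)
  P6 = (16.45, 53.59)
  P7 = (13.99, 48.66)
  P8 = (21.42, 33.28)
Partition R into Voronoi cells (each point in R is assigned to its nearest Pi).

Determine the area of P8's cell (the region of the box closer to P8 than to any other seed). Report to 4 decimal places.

Area of P8's cell: 157.8345

1. box [0,25]×[0,89]: [(0, 0) (25, 0) (25, 89) (0, 89)]
2. ⊥bis P8·P0 via (12.075,27.425): [(0, 46.6976) (25, 6.7958) (25, 89) (0, 89)]  |A|=1556.3333
3. ⊥bis P8·P1 via (13.26,32.96): [(13.5707, 25.0378) (25, 6.7958) (25, 89) (11.0624, 89)]  |A|=915.5107
4. ⊥bis P8·P2 via (16.335,18.865): [(13.5707, 25.0378) (17.7512, 18.3654) (25, 15.8084) (25, 89) (11.0624, 89)]  |A|=882.8454
5. ⊥bis P8·P3 via (12.29,59.655): [(12.2142, 59.6287) (13.5707, 25.0378) (17.7512, 18.3654) (25, 15.8084) (25, 64.0547)]  |A|=518.6891
6. ⊥bis P8·P4 via (17.79,29.585): [(12.2142, 59.6287) (13.2161, 34.0784) (25, 22.5018) (25, 64.0547)]  |A|=410.3852
7. ⊥bis P8·P5 via (13.895,25.315): [(12.2142, 59.6287) (13.2161, 34.0784) (25, 22.5018) (25, 64.0547)]  |A|=410.3852
8. ⊥bis P8·P6 via (18.935,43.435): [(12.9071, 41.9599) (13.2161, 34.0784) (25, 22.5018) (25, 44.9191)]  |A|=180.1939
9. ⊥bis P8·P7 via (17.705,40.97): [(13.0344, 38.7136) (13.2161, 34.0784) (25, 22.5018) (25, 44.4942)]  |A|=157.8345
10. canonical 4-gon: [(13.0344, 38.7136) (13.2161, 34.0784) (25, 22.5018) (25, 44.4942)]
11. shoelace: 157.8345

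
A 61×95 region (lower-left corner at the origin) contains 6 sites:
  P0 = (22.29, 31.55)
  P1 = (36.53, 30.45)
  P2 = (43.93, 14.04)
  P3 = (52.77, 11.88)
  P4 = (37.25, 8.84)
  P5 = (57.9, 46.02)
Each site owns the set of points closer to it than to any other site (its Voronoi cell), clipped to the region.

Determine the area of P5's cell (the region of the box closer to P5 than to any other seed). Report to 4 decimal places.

1. box [0,61]×[0,95]: [(0, 0) (61, 0) (61, 95) (0, 95)]
2. ⊥bis P5·P0 via (40.095,38.785): [(55.8552, 0) (61, 0) (61, 95) (17.2522, 95)]  |A|=2322.3995
3. ⊥bis P5·P1 via (47.215,38.235): [(31.6221, 59.6365) (61, 19.3149) (61, 95) (17.2522, 95)]  |A|=1885.2729
4. ⊥bis P5·P2 via (50.915,30.03): [(31.6221, 59.6365) (54.2567, 28.5702) (61, 25.6245) (61, 95) (17.2522, 95)]  |A|=1863.9991
5. ⊥bis P5·P3 via (55.335,28.95): [(31.6221, 59.6365) (53.8134, 29.1786) (61, 28.0988) (61, 95) (17.2522, 95)]  |A|=1853.71
6. ⊥bis P5·P4 via (47.575,27.43): [(31.6221, 59.6365) (53.8134, 29.1786) (61, 28.0988) (61, 95) (17.2522, 95)]  |A|=1853.71
7. canonical 5-gon: [(31.6221, 59.6365) (53.8134, 29.1786) (61, 28.0988) (61, 95) (17.2522, 95)]
8. shoelace: 1853.71

Area of P5's cell: 1853.7100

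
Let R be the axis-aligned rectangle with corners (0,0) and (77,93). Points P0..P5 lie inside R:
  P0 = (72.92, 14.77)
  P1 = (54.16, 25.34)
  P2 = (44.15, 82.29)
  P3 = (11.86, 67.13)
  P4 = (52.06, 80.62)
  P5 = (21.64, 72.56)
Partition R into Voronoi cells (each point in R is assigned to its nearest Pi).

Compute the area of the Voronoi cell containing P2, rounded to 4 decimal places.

1. box [0,77]×[0,93]: [(0, 0) (77, 0) (77, 93) (0, 93)]
2. ⊥bis P2·P0 via (58.535,48.53): [(0, 23.5885) (77, 56.3979) (77, 93) (0, 93)]  |A|=4081.5261
3. ⊥bis P2·P1 via (49.155,53.815): [(0, 45.1751) (77, 58.7093) (77, 93) (0, 93)]  |A|=3161.4514
4. ⊥bis P2·P3 via (28.005,74.71): [(38.6796, 51.9738) (77, 58.7093) (77, 93) (19.4179, 93)]  |A|=1838.2061
5. ⊥bis P2·P4 via (48.105,81.455): [(38.6796, 51.9738) (42.0041, 52.5581) (50.5424, 93) (19.4179, 93)]  |A|=703.1923
6. ⊥bis P2·P5 via (32.895,77.425): [(42.5422, 55.1066) (50.5424, 93) (26.1627, 93)]  |A|=461.9164
7. canonical 3-gon: [(42.5422, 55.1066) (50.5424, 93) (26.1627, 93)]
8. shoelace: 461.9164

Area of P2's cell: 461.9164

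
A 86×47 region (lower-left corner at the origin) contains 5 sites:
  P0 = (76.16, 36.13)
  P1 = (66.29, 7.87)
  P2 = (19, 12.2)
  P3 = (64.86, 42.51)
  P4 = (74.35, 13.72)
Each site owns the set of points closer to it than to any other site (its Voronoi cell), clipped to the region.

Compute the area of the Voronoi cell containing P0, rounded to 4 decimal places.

1. box [0,86]×[0,47]: [(0, 0) (86, 0) (86, 47) (0, 47)]
2. ⊥bis P0·P1 via (71.225,22): [(0, 46.8758) (86, 16.8397) (86, 47) (0, 47)]  |A|=1302.2313
3. ⊥bis P0·P2 via (47.58,24.165): [(44.5922, 31.3017) (86, 16.8397) (86, 47) (38.0201, 47)]  |A|=1001.0364
4. ⊥bis P0·P3 via (70.51,39.32): [(62.4596, 25.0614) (86, 16.8397) (86, 47) (74.8461, 47)]  |A|=477.3431
5. ⊥bis P0·P4 via (75.255,24.925): [(62.944, 25.9193) (86, 24.0572) (86, 47) (74.8461, 47)]  |A|=382.051
6. canonical 4-gon: [(62.944, 25.9193) (86, 24.0572) (86, 47) (74.8461, 47)]
7. shoelace: 382.051

Area of P0's cell: 382.0510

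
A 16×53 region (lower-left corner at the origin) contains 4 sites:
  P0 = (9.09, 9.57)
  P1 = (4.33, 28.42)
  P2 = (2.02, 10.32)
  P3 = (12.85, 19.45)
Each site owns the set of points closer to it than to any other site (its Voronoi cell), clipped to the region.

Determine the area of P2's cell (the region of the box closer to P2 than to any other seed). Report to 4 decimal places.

Area of P2's cell: 103.2600

1. box [0,16]×[0,53]: [(0, 0) (16, 0) (16, 53) (0, 53)]
2. ⊥bis P2·P0 via (5.555,9.945): [(0, 0) (4.5, 0) (10.1224, 53) (0, 53)]  |A|=387.493
3. ⊥bis P2·P1 via (3.175,19.37): [(0, 19.7752) (0, 0) (4.5, 0) (6.5097, 18.9444)]  |A|=106.9902
4. ⊥bis P2·P3 via (7.435,14.885): [(3.7118, 19.3015) (0, 19.7752) (0, 0) (4.5, 0) (6.2306, 16.3137)]  |A|=103.26
5. canonical 5-gon: [(3.7118, 19.3015) (0, 19.7752) (0, 0) (4.5, 0) (6.2306, 16.3137)]
6. shoelace: 103.26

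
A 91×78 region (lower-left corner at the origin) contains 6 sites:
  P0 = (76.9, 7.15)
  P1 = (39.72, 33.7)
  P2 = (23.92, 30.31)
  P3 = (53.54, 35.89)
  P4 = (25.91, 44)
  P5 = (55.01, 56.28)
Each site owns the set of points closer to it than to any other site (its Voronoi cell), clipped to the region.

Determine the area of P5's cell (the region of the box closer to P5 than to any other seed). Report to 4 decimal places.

Area of P5's cell: 1812.9059

1. box [0,91]×[0,78]: [(0, 0) (91, 0) (91, 78) (0, 78)]
2. ⊥bis P5·P0 via (65.955,31.715): [(0, 2.3286) (91, 42.8739) (91, 78) (0, 78)]  |A|=5041.2889
3. ⊥bis P5·P1 via (47.365,44.99): [(0, 77.0631) (66.5668, 31.9876) (91, 42.8739) (91, 78) (0, 78)]  |A|=2553.8711
4. ⊥bis P5·P2 via (39.465,43.295): [(25.918, 59.5128) (66.5668, 31.9876) (91, 42.8739) (91, 78) (10.4753, 78)]  |A|=2444.9001
5. ⊥bis P5·P3 via (54.275,46.085): [(25.918, 59.5128) (44.7319, 46.773) (91, 43.4373) (91, 78) (10.4753, 78)]  |A|=2132.3862
6. ⊥bis P5·P4 via (40.46,50.14): [(40.7402, 49.476) (44.7319, 46.773) (91, 43.4373) (91, 78) (28.7033, 78)]  |A|=1812.9059
7. canonical 5-gon: [(40.7402, 49.476) (44.7319, 46.773) (91, 43.4373) (91, 78) (28.7033, 78)]
8. shoelace: 1812.9059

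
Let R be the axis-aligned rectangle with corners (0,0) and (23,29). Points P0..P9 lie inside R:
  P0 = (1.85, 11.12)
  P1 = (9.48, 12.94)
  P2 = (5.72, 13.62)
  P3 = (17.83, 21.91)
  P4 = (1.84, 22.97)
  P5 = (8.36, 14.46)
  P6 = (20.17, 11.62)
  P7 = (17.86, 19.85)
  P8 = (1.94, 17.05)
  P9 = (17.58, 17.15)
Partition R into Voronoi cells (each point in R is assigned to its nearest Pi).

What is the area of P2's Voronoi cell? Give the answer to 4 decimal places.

1. box [0,23]×[0,29]: [(0, 0) (23, 0) (23, 29) (0, 29)]
2. ⊥bis P2·P0 via (3.785,12.37): [(0, 18.2292) (11.776, 0) (23, 0) (23, 29) (0, 29)]  |A|=559.667
3. ⊥bis P2·P1 via (7.6,13.28): [(0, 18.2292) (6.637, 7.9551) (10.443, 29) (0, 29)]  |A|=145.6285
4. ⊥bis P2·P3 via (11.775,17.765): [(0, 18.2292) (6.637, 7.9551) (9.1141, 21.652) (4.084, 29) (0, 29)]  |A|=122.2657
5. ⊥bis P2·P4 via (3.78,18.295): [(0.7656, 17.0441) (6.637, 7.9551) (8.8905, 20.4157)]  |A|=46.8218
6. ⊥bis P2·P5 via (7.04,14.04): [(5.4638, 18.9937) (0.7656, 17.0441) (6.637, 7.9551) (7.4847, 12.6424)]  |A|=34.503
7. ⊥bis P2·P6 via (12.945,12.62): [(5.4638, 18.9937) (0.7656, 17.0441) (6.637, 7.9551) (7.4847, 12.6424)]  |A|=34.503
8. ⊥bis P2·P7 via (11.79,16.735): [(5.4638, 18.9937) (0.7656, 17.0441) (6.637, 7.9551) (7.4847, 12.6424)]  |A|=34.503
9. ⊥bis P2·P8 via (3.83,15.335): [(5.9016, 17.6179) (2.6849, 14.073) (6.637, 7.9551) (7.4847, 12.6424)]  |A|=22.6639
10. ⊥bis P2·P9 via (11.65,15.385): [(5.9016, 17.6179) (2.6849, 14.073) (6.637, 7.9551) (7.4847, 12.6424)]  |A|=22.6639
11. canonical 4-gon: [(5.9016, 17.6179) (2.6849, 14.073) (6.637, 7.9551) (7.4847, 12.6424)]
12. shoelace: 22.6639

Area of P2's cell: 22.6639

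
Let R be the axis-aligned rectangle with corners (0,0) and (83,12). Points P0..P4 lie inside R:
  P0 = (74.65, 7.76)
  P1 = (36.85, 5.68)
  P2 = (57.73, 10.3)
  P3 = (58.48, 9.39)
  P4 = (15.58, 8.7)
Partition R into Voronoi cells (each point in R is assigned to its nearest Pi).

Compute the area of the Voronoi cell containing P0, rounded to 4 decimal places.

1. box [0,83]×[0,12]: [(0, 0) (83, 0) (83, 12) (0, 12)]
2. ⊥bis P0·P1 via (55.75,6.72): [(56.1198, 0) (83, 0) (83, 12) (55.4595, 12)]  |A|=326.5246
3. ⊥bis P0·P2 via (66.19,9.03): [(64.8344, 0) (83, 0) (83, 12) (66.6359, 12)]  |A|=207.1783
4. ⊥bis P0·P3 via (66.565,8.575): [(65.7006, 0) (83, 0) (83, 12) (66.9103, 12)]  |A|=200.3348
5. ⊥bis P0·P4 via (45.115,8.23): [(65.7006, 0) (83, 0) (83, 12) (66.9103, 12)]  |A|=200.3348
6. canonical 4-gon: [(65.7006, 0) (83, 0) (83, 12) (66.9103, 12)]
7. shoelace: 200.3348

Area of P0's cell: 200.3348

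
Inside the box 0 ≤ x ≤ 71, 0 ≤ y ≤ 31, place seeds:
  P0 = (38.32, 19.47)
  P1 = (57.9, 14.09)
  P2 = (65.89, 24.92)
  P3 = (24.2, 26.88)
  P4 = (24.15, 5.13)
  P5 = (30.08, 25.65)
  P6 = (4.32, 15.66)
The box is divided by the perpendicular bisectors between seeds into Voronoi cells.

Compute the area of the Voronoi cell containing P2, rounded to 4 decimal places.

1. box [0,71]×[0,31]: [(0, 0) (71, 0) (71, 31) (0, 31)]
2. ⊥bis P2·P0 via (52.105,22.195): [(56.4925, 0) (71, 0) (71, 31) (50.3644, 31)]  |A|=544.7178
3. ⊥bis P2·P1 via (61.895,19.505): [(51.056, 27.5016) (71, 12.7876) (71, 31) (50.3644, 31)]  |A|=217.7089
4. ⊥bis P2·P3 via (45.045,25.9): [(51.056, 27.5016) (71, 12.7876) (71, 31) (50.3644, 31)]  |A|=217.7089
5. ⊥bis P2·P4 via (45.02,15.025): [(51.056, 27.5016) (71, 12.7876) (71, 31) (50.3644, 31)]  |A|=217.7089
6. ⊥bis P2·P5 via (47.985,25.285): [(51.056, 27.5016) (71, 12.7876) (71, 31) (50.3644, 31)]  |A|=217.7089
7. ⊥bis P2·P6 via (35.105,20.29): [(51.056, 27.5016) (71, 12.7876) (71, 31) (50.3644, 31)]  |A|=217.7089
8. canonical 4-gon: [(51.056, 27.5016) (71, 12.7876) (71, 31) (50.3644, 31)]
9. shoelace: 217.7089

Area of P2's cell: 217.7089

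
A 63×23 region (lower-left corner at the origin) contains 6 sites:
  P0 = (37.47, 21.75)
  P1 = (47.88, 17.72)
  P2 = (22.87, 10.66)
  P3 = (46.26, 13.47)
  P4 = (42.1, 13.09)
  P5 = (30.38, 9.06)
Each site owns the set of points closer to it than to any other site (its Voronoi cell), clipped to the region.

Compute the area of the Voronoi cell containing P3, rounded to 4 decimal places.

Area of P3's cell: 239.2227

1. box [0,63]×[0,23]: [(0, 0) (63, 0) (63, 23) (0, 23)]
2. ⊥bis P3·P0 via (41.865,17.61): [(25.2767, 0) (63, 0) (63, 23) (46.9423, 23)]  |A|=618.4814
3. ⊥bis P3·P1 via (47.07,15.595): [(41.8435, 17.5872) (25.2767, 0) (63, 0) (63, 9.5229)]  |A|=432.4584
4. ⊥bis P3·P2 via (34.565,12.065): [(41.8435, 17.5872) (34.7999, 10.1097) (36.0145, 0) (63, 0) (63, 9.5229)]  |A|=378.1808
5. ⊥bis P3·P4 via (44.18,13.28): [(43.8566, 16.8199) (45.3931, 0) (63, 0) (63, 9.5229)]  |A|=239.2227
6. ⊥bis P3·P5 via (38.32,11.265): [(43.8566, 16.8199) (45.3931, 0) (63, 0) (63, 9.5229)]  |A|=239.2227
7. canonical 4-gon: [(43.8566, 16.8199) (45.3931, 0) (63, 0) (63, 9.5229)]
8. shoelace: 239.2227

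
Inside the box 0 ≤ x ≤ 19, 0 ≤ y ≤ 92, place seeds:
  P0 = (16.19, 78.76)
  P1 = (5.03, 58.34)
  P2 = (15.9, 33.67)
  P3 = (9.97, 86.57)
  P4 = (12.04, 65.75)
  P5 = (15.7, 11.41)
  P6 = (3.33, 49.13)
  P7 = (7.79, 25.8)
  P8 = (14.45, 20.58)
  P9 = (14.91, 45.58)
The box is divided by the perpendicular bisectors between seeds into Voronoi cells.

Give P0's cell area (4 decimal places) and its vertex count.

Area of P0's cell: 124.7638 (3 vertices)

1. box [0,19]×[0,92]: [(0, 0) (19, 0) (19, 92) (0, 92)]
2. ⊥bis P0·P1 via (10.61,68.55): [(0, 74.3486) (19, 63.9647) (19, 92) (0, 92)]  |A|=434.0238
3. ⊥bis P0·P2 via (16.045,56.215): [(0, 74.3486) (19, 63.9647) (19, 92) (0, 92)]  |A|=434.0238
4. ⊥bis P0·P3 via (13.08,82.665): [(1.5643, 73.4937) (19, 63.9647) (19, 87.3798)]  |A|=204.1297
5. ⊥bis P0·P4 via (14.115,72.255): [(4.043, 75.4678) (19, 70.6968) (19, 87.3798)]  |A|=124.7638
6. ⊥bis P0·P5 via (15.945,45.085): [(4.043, 75.4678) (19, 70.6968) (19, 87.3798)]  |A|=124.7638
7. ⊥bis P0·P6 via (9.76,63.945): [(4.043, 75.4678) (19, 70.6968) (19, 87.3798)]  |A|=124.7638
8. ⊥bis P0·P7 via (11.99,52.28): [(4.043, 75.4678) (19, 70.6968) (19, 87.3798)]  |A|=124.7638
9. ⊥bis P0·P8 via (15.32,49.67): [(4.043, 75.4678) (19, 70.6968) (19, 87.3798)]  |A|=124.7638
10. ⊥bis P0·P9 via (15.55,62.17): [(4.043, 75.4678) (19, 70.6968) (19, 87.3798)]  |A|=124.7638
11. canonical 3-gon: [(4.043, 75.4678) (19, 70.6968) (19, 87.3798)]
12. shoelace: 124.7638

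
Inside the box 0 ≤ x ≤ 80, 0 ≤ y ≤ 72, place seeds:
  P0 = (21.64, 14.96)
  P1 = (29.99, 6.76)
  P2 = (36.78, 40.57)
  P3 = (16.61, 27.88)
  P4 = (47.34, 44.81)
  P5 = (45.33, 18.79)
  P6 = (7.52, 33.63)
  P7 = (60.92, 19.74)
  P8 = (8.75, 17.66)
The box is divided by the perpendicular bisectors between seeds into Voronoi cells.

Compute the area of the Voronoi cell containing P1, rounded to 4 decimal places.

1. box [0,80]×[0,72]: [(0, 0) (80, 0) (80, 72) (0, 72)]
2. ⊥bis P1·P0 via (25.815,10.86): [(15.1501, 0) (80, 0) (80, 66.0362)]  |A|=2141.2205
3. ⊥bis P1·P2 via (33.385,23.665): [(37.5655, 22.8254) (15.1501, 0) (80, 0) (80, 14.3034)]  |A|=1043.5926
4. ⊥bis P1·P3 via (23.3,17.32): [(37.5655, 22.8254) (15.1501, 0) (80, 0) (80, 14.3034)]  |A|=1043.5926
5. ⊥bis P1·P4 via (38.665,25.785): [(51.1297, 20.1014) (37.5655, 22.8254) (15.1501, 0) (80, 0) (80, 6.9371)]  |A|=937.2591
6. ⊥bis P1·P5 via (37.66,12.775): [(33.2358, 18.4165) (15.1501, 0) (47.6785, 0)]  |A|=299.5298
7. ⊥bis P1·P6 via (18.755,20.195): [(33.2358, 18.4165) (15.1501, 0) (47.6785, 0)]  |A|=299.5298
8. ⊥bis P1·P7 via (45.455,13.25): [(33.2358, 18.4165) (15.1501, 0) (47.6785, 0)]  |A|=299.5298
9. ⊥bis P1·P8 via (19.37,12.21): [(33.2358, 18.4165) (15.1501, 0) (47.6785, 0)]  |A|=299.5298
10. canonical 3-gon: [(33.2358, 18.4165) (15.1501, 0) (47.6785, 0)]
11. shoelace: 299.5298

Area of P1's cell: 299.5298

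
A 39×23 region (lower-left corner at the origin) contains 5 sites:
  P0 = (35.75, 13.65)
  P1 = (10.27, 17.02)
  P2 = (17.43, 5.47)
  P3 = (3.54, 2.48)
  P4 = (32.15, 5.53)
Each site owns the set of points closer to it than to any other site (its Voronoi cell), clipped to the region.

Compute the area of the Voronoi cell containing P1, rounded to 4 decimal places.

Area of P1's cell: 258.7707

1. box [0,39]×[0,23]: [(0, 0) (39, 0) (39, 23) (0, 23)]
2. ⊥bis P1·P0 via (23.01,15.335): [(0, 0) (20.9818, 0) (24.0238, 23) (0, 23)]  |A|=517.564
3. ⊥bis P1·P2 via (13.85,11.245): [(0, 2.6592) (23.2388, 17.0653) (24.0238, 23) (0, 23)]  |A|=307.6357
4. ⊥bis P1·P3 via (6.905,9.75): [(0, 12.9461) (9.5005, 8.5487) (23.2388, 17.0653) (24.0238, 23) (0, 23)]  |A|=258.7707
5. ⊥bis P1·P4 via (21.21,11.275): [(0, 12.9461) (9.5005, 8.5487) (23.2388, 17.0653) (24.0238, 23) (0, 23)]  |A|=258.7707
6. canonical 5-gon: [(0, 12.9461) (9.5005, 8.5487) (23.2388, 17.0653) (24.0238, 23) (0, 23)]
7. shoelace: 258.7707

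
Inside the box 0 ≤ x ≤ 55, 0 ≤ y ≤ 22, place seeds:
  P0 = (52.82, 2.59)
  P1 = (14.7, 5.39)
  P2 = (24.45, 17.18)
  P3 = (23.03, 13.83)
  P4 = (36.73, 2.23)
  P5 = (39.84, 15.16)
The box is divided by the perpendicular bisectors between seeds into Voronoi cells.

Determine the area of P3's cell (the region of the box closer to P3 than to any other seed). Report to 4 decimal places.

Area of P3's cell: 162.7835

1. box [0,55]×[0,22]: [(0, 0) (55, 0) (55, 22) (0, 22)]
2. ⊥bis P3·P0 via (37.925,8.21): [(0, 0) (34.8273, 0) (43.1281, 22) (0, 22)]  |A|=857.5092
3. ⊥bis P3·P1 via (18.865,9.61): [(28.6019, 0) (34.8273, 0) (43.1281, 22) (6.3114, 22)]  |A|=473.463
4. ⊥bis P3·P2 via (23.74,15.505): [(28.6019, 0) (34.8273, 0) (38.3421, 9.3155) (8.4173, 22) (6.3114, 22)]  |A|=253.3177
5. ⊥bis P3·P4 via (29.88,8.03): [(25.5943, 2.9684) (32.9159, 11.6155) (8.4173, 22) (6.3114, 22)]  |A|=163.9759
6. ⊥bis P3·P5 via (31.435,14.495): [(25.5943, 2.9684) (31.7699, 10.262) (31.6193, 12.1651) (8.4173, 22) (6.3114, 22)]  |A|=162.7835
7. canonical 5-gon: [(25.5943, 2.9684) (31.7699, 10.262) (31.6193, 12.1651) (8.4173, 22) (6.3114, 22)]
8. shoelace: 162.7835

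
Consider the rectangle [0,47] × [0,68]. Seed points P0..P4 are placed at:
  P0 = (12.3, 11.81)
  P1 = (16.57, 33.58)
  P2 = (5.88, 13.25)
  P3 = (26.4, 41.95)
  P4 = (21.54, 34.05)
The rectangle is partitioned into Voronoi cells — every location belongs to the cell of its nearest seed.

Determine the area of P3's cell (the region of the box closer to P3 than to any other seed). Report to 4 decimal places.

Area of P3's cell: 1302.4486

1. box [0,47]×[0,68]: [(0, 0) (47, 0) (47, 68) (0, 68)]
2. ⊥bis P3·P0 via (19.35,26.88): [(0, 35.9323) (47, 13.9449) (47, 68) (0, 68)]  |A|=2023.8877
3. ⊥bis P3·P1 via (21.485,37.765): [(0, 62.9977) (38.3029, 18.0135) (47, 13.9449) (47, 68) (0, 68)]  |A|=1505.5456
4. ⊥bis P3·P2 via (16.14,27.6): [(0, 62.9977) (38.3029, 18.0135) (47, 13.9449) (47, 68) (0, 68)]  |A|=1505.5456
5. ⊥bis P3·P4 via (23.97,38): [(0, 62.9977) (18.3312, 41.4689) (47, 23.8322) (47, 68) (0, 68)]  |A|=1302.4486
6. canonical 5-gon: [(0, 62.9977) (18.3312, 41.4689) (47, 23.8322) (47, 68) (0, 68)]
7. shoelace: 1302.4486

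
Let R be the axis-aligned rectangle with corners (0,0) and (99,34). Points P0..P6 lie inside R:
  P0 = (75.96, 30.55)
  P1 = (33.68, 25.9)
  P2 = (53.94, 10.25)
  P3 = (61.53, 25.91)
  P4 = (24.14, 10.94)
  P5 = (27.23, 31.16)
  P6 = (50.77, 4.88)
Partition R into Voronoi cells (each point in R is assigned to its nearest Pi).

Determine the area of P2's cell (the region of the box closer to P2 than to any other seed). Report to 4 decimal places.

Area of P2's cell: 440.6561

1. box [0,99]×[0,34]: [(0, 0) (99, 0) (99, 34) (0, 34)]
2. ⊥bis P2·P0 via (64.95,20.4): [(0, 0) (83.7565, 0) (52.4123, 34) (0, 34)]  |A|=2314.8704
3. ⊥bis P2·P1 via (43.81,18.075): [(29.8478, 0) (83.7565, 0) (54.425, 31.8168)]  |A|=857.6016
4. ⊥bis P2·P3 via (57.735,18.08): [(47.606, 22.9892) (29.8478, 0) (83.7565, 0) (74.644, 9.8846)]  |A|=693.5824
5. ⊥bis P2·P4 via (39.04,10.595): [(47.606, 22.9892) (39.0711, 11.9402) (38.7947, 0) (83.7565, 0) (74.644, 9.8846)]  |A|=640.1687
6. ⊥bis P2·P5 via (40.585,20.705): [(47.606, 22.9892) (39.0711, 11.9402) (38.7947, 0) (83.7565, 0) (74.644, 9.8846)]  |A|=640.1687
7. ⊥bis P2·P6 via (52.355,7.565): [(47.606, 22.9892) (40.9102, 14.321) (65.1702, 0) (83.7565, 0) (74.644, 9.8846)]  |A|=440.6561
8. canonical 5-gon: [(47.606, 22.9892) (40.9102, 14.321) (65.1702, 0) (83.7565, 0) (74.644, 9.8846)]
9. shoelace: 440.6561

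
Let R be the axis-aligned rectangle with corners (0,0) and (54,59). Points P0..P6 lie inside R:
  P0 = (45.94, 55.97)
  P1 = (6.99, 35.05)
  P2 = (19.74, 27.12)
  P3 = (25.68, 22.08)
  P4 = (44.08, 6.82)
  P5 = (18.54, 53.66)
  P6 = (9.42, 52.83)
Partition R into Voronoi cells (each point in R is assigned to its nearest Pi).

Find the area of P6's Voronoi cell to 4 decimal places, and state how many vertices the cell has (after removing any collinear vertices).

1. box [0,54]×[0,59]: [(0, 0) (54, 0) (54, 59) (0, 59)]
2. ⊥bis P6·P0 via (27.68,54.4): [(0, 0) (32.3573, 0) (27.2845, 59) (0, 59)]  |A|=1759.4336
3. ⊥bis P6·P1 via (8.205,43.94): [(0, 45.0614) (28.8216, 41.1223) (27.2845, 59) (0, 59)]  |A|=444.7585
4. ⊥bis P6·P2 via (14.58,39.975): [(0, 45.0614) (20.3297, 42.2829) (28.4419, 45.5392) (27.2845, 59) (0, 59)]  |A|=426.2251
5. ⊥bis P6·P3 via (17.55,37.455): [(0, 45.0614) (20.3297, 42.2829) (28.4419, 45.5392) (27.2845, 59) (0, 59)]  |A|=426.2251
6. ⊥bis P6·P4 via (26.75,29.825): [(0, 45.0614) (20.3297, 42.2829) (28.4419, 45.5392) (27.2845, 59) (0, 59)]  |A|=426.2251
7. ⊥bis P6·P5 via (13.98,53.245): [(0, 45.0614) (14.9102, 43.0236) (13.4562, 59) (0, 59)]  |A|=211.4053
8. canonical 4-gon: [(0, 45.0614) (14.9102, 43.0236) (13.4562, 59) (0, 59)]
9. shoelace: 211.4053

Area of P6's cell: 211.4053 (4 vertices)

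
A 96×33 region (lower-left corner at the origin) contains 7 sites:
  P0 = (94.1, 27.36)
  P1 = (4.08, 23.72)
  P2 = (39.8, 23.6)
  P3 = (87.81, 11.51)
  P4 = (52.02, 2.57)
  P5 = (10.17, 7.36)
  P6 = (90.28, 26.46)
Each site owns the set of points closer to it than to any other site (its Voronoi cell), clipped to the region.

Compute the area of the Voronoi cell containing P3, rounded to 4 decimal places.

Area of P3's cell: 544.6437

1. box [0,96]×[0,33]: [(0, 0) (96, 0) (96, 33) (0, 33)]
2. ⊥bis P3·P0 via (90.955,19.435): [(0, 0) (96, 0) (96, 17.4329) (56.7729, 33) (0, 33)]  |A|=2862.6744
3. ⊥bis P3·P1 via (45.945,17.615): [(43.3763, 0) (96, 0) (96, 17.4329) (56.7729, 33) (48.1885, 33)]  |A|=1351.8551
4. ⊥bis P3·P2 via (63.805,17.555): [(59.3843, 0) (96, 0) (96, 17.4329) (66.7021, 29.0596)]  |A|=787.3939
5. ⊥bis P3·P4 via (69.915,7.04): [(65.5538, 24.4995) (71.6735, 0) (96, 0) (96, 17.4329) (66.7021, 29.0596)]  |A|=636.8534
6. ⊥bis P3·P5 via (48.99,9.435): [(65.5538, 24.4995) (71.6735, 0) (96, 0) (96, 17.4329) (66.7021, 29.0596)]  |A|=636.8534
7. ⊥bis P3·P6 via (89.045,18.985): [(65.9793, 22.7958) (71.6735, 0) (96, 0) (96, 17.4329) (94.2601, 18.1234)]  |A|=544.6437
8. canonical 5-gon: [(65.9793, 22.7958) (71.6735, 0) (96, 0) (96, 17.4329) (94.2601, 18.1234)]
9. shoelace: 544.6437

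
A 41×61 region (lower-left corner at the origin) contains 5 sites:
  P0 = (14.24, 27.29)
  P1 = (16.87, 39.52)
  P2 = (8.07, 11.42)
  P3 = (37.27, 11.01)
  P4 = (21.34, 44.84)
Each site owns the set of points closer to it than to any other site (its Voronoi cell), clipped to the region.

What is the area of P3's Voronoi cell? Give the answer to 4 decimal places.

Area of P3's cell: 481.3351

1. box [0,41]×[0,61]: [(0, 0) (41, 0) (41, 61) (0, 61)]
2. ⊥bis P3·P0 via (25.755,19.15): [(12.2178, 0) (41, 0) (41, 40.7159)]  |A|=585.9464
3. ⊥bis P3·P1 via (27.07,25.265): [(33.1562, 29.6199) (12.2178, 0) (41, 0) (41, 35.2325)]  |A|=564.4411
4. ⊥bis P3·P2 via (22.67,11.215): [(33.1562, 29.6199) (22.7212, 14.8583) (22.5125, 0) (41, 0) (41, 35.2325)]  |A|=487.9601
5. ⊥bis P3·P4 via (29.305,27.925): [(33.6408, 29.9667) (33.1562, 29.6199) (22.7212, 14.8583) (22.5125, 0) (41, 0) (41, 33.432)]  |A|=481.3351
6. canonical 6-gon: [(33.6408, 29.9667) (33.1562, 29.6199) (22.7212, 14.8583) (22.5125, 0) (41, 0) (41, 33.432)]
7. shoelace: 481.3351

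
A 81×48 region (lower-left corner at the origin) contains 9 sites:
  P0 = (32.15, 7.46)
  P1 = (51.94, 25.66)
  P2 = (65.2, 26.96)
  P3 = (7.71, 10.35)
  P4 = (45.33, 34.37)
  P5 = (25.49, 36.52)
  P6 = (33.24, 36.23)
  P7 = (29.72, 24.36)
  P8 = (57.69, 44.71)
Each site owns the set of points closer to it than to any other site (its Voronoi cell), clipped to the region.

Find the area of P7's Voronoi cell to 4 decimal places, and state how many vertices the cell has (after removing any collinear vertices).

1. box [0,81]×[0,48]: [(0, 0) (81, 0) (81, 48) (0, 48)]
2. ⊥bis P7·P0 via (30.935,15.91): [(0, 11.4619) (81, 23.1087) (81, 48) (0, 48)]  |A|=2487.8889
3. ⊥bis P7·P1 via (40.83,25.01): [(0, 11.4619) (41.2754, 17.3968) (39.485, 48) (0, 48)]  |A|=1358.2442
4. ⊥bis P7·P2 via (47.46,25.66): [(0, 11.4619) (41.2754, 17.3968) (39.485, 48) (0, 48)]  |A|=1358.2442
5. ⊥bis P7·P3 via (18.715,17.355): [(0, 46.7567) (20.5823, 14.4214) (41.2754, 17.3968) (39.485, 48) (0, 48)]  |A|=995.0209
6. ⊥bis P7·P4 via (37.525,29.365): [(0, 46.7567) (20.5823, 14.4214) (41.2754, 17.3968) (40.8814, 24.1308) (25.5752, 48) (0, 48)]  |A|=829.0139
7. ⊥bis P7·P5 via (27.605,30.44): [(13.5075, 25.536) (20.5823, 14.4214) (41.2754, 17.3968) (40.8814, 24.1308) (35.1521, 33.0654)]  |A|=335.6754
8. ⊥bis P7·P6 via (31.48,30.295): [(29.1632, 30.982) (13.5075, 25.536) (20.5823, 14.4214) (41.2754, 17.3968) (40.8814, 24.1308) (38.208, 28.2998)]  |A|=318.2219
9. ⊥bis P7·P8 via (43.705,34.535): [(29.1632, 30.982) (13.5075, 25.536) (20.5823, 14.4214) (41.2754, 17.3968) (40.8814, 24.1308) (38.208, 28.2998)]  |A|=318.2219
10. canonical 6-gon: [(29.1632, 30.982) (13.5075, 25.536) (20.5823, 14.4214) (41.2754, 17.3968) (40.8814, 24.1308) (38.208, 28.2998)]
11. shoelace: 318.2219

Area of P7's cell: 318.2219 (6 vertices)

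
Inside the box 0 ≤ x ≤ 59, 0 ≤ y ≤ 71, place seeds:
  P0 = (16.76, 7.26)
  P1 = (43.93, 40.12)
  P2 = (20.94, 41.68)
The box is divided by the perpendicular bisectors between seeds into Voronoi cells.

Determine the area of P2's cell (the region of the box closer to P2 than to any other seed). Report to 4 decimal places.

1. box [0,59]×[0,71]: [(0, 0) (59, 0) (59, 71) (0, 71)]
2. ⊥bis P2·P0 via (18.85,24.47): [(0, 26.7592) (59, 19.5941) (59, 71) (0, 71)]  |A|=2821.5775
3. ⊥bis P2·P1 via (32.435,40.9): [(0, 26.7592) (31.2182, 22.968) (34.4775, 71) (0, 71)]  |A|=1518.5706
4. canonical 4-gon: [(0, 26.7592) (31.2182, 22.968) (34.4775, 71) (0, 71)]
5. shoelace: 1518.5706

Area of P2's cell: 1518.5706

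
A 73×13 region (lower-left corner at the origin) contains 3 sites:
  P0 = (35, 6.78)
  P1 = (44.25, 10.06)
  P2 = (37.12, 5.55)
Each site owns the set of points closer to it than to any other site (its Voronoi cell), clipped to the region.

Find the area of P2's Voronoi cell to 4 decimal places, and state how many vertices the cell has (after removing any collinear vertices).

1. box [0,73]×[0,13]: [(0, 0) (73, 0) (73, 13) (0, 13)]
2. ⊥bis P2·P0 via (36.06,6.165): [(32.4831, 0) (73, 0) (73, 13) (40.0256, 13)]  |A|=477.6933
3. ⊥bis P2·P1 via (40.685,7.805): [(38.769, 10.8341) (32.4831, 0) (45.622, 0)]  |A|=71.1738
4. canonical 3-gon: [(38.769, 10.8341) (32.4831, 0) (45.622, 0)]
5. shoelace: 71.1738

Area of P2's cell: 71.1738 (3 vertices)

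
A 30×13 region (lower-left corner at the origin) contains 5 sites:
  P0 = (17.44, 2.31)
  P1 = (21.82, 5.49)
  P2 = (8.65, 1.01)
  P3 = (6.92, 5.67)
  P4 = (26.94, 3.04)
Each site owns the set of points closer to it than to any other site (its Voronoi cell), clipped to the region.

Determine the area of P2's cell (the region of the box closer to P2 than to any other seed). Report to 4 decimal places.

Area of P2's cell: 36.7348

1. box [0,30]×[0,13]: [(0, 0) (30, 0) (30, 13) (0, 13)]
2. ⊥bis P2·P0 via (13.045,1.66): [(0, 0) (13.2905, 0) (11.3679, 13) (0, 13)]  |A|=160.2794
3. ⊥bis P2·P1 via (15.235,3.25): [(0, 0) (13.2905, 0) (11.3679, 13) (0, 13)]  |A|=160.2794
4. ⊥bis P2·P3 via (7.785,3.34): [(0, 0.4499) (0, 0) (13.2905, 0) (12.5357, 5.1037)]  |A|=36.7348
5. ⊥bis P2·P4 via (17.795,2.025): [(0, 0.4499) (0, 0) (13.2905, 0) (12.5357, 5.1037)]  |A|=36.7348
6. canonical 4-gon: [(0, 0.4499) (0, 0) (13.2905, 0) (12.5357, 5.1037)]
7. shoelace: 36.7348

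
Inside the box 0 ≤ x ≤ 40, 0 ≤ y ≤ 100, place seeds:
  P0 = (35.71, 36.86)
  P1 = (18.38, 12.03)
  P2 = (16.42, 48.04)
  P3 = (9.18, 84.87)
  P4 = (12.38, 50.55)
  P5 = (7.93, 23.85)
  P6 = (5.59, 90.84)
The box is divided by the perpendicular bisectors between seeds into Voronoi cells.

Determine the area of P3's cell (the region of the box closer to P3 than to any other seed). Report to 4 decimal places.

1. box [0,40]×[0,100]: [(0, 0) (40, 0) (40, 100) (0, 100)]
2. ⊥bis P3·P0 via (22.445,60.865): [(0, 48.462) (40, 70.5658) (40, 100) (0, 100)]  |A|=1619.4436
3. ⊥bis P3·P1 via (13.78,48.45): [(0, 48.462) (40, 70.5658) (40, 100) (0, 100)]  |A|=1619.4436
4. ⊥bis P3·P2 via (12.8,66.455): [(0, 63.9388) (40, 71.8019) (40, 100) (0, 100)]  |A|=1285.1853
5. ⊥bis P3·P4 via (10.78,67.71): [(0, 66.7049) (26.7671, 69.2006) (40, 71.8019) (40, 100) (0, 100)]  |A|=1248.1653
6. ⊥bis P3·P5 via (8.555,54.36): [(0, 66.7049) (26.7671, 69.2006) (40, 71.8019) (40, 100) (0, 100)]  |A|=1248.1653
7. ⊥bis P3·P6 via (7.385,87.855): [(0, 83.4141) (0, 66.7049) (26.7671, 69.2006) (40, 71.8019) (40, 100) (27.5816, 100)]  |A|=1019.4328
8. canonical 6-gon: [(0, 83.4141) (0, 66.7049) (26.7671, 69.2006) (40, 71.8019) (40, 100) (27.5816, 100)]
9. shoelace: 1019.4328

Area of P3's cell: 1019.4328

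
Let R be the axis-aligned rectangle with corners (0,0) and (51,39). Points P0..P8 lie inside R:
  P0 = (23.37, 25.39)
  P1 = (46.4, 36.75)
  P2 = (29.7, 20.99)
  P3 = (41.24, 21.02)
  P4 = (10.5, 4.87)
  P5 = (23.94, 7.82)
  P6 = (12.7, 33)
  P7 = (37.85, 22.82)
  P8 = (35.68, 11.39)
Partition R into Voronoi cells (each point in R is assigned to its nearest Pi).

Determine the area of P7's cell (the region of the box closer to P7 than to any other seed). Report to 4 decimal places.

Area of P7's cell: 117.2320

1. box [0,51]×[0,39]: [(0, 0) (51, 0) (51, 39) (0, 39)]
2. ⊥bis P7·P0 via (30.61,24.105): [(26.3317, 0) (51, 0) (51, 39) (33.2537, 39)]  |A|=827.0856
3. ⊥bis P7·P1 via (42.125,29.785): [(32.6503, 35.6004) (26.3317, 0) (51, 0) (51, 24.3377)]  |A|=662.3958
4. ⊥bis P7·P2 via (33.775,21.905): [(32.6503, 35.6004) (31.7892, 30.7489) (38.6935, 0) (51, 0) (51, 24.3377)]  |A|=472.3393
5. ⊥bis P7·P3 via (39.545,21.92): [(43.3288, 29.0461) (32.6503, 35.6004) (31.7892, 30.7489) (35.4875, 14.2784)]  |A|=120.6085
6. ⊥bis P7·P4 via (24.175,13.845): [(43.3288, 29.0461) (32.6503, 35.6004) (31.7892, 30.7489) (35.4875, 14.2784)]  |A|=120.6085
7. ⊥bis P7·P5 via (30.895,15.32): [(43.3288, 29.0461) (32.6503, 35.6004) (31.7892, 30.7489) (35.4875, 14.2784)]  |A|=120.6085
8. ⊥bis P7·P6 via (25.275,27.91): [(43.3288, 29.0461) (32.6503, 35.6004) (31.7892, 30.7489) (35.4875, 14.2784)]  |A|=120.6085
9. ⊥bis P7·P8 via (36.765,17.105): [(36.9679, 17.0665) (43.3288, 29.0461) (32.6503, 35.6004) (31.7892, 30.7489) (34.7676, 17.4842)]  |A|=117.232
10. canonical 5-gon: [(36.9679, 17.0665) (43.3288, 29.0461) (32.6503, 35.6004) (31.7892, 30.7489) (34.7676, 17.4842)]
11. shoelace: 117.232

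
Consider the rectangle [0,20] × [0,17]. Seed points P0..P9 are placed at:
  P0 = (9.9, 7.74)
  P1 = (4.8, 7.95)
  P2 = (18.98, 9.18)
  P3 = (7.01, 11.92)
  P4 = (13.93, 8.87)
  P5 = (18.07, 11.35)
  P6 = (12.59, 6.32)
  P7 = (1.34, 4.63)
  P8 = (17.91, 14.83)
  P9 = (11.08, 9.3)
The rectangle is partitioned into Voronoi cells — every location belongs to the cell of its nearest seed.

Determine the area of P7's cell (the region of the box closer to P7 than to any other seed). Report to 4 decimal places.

1. box [0,20]×[0,17]: [(0, 0) (20, 0) (20, 17) (0, 17)]
2. ⊥bis P7·P0 via (5.62,6.185): [(0, 0) (7.8671, 0) (1.6907, 17) (0, 17)]  |A|=81.2416
3. ⊥bis P7·P1 via (3.07,6.29): [(0, 9.4895) (0, 0) (7.8671, 0) (7.1125, 2.077)]  |A|=41.917
4. ⊥bis P7·P2 via (10.16,6.905): [(0, 9.4895) (0, 0) (7.8671, 0) (7.1125, 2.077)]  |A|=41.917
5. ⊥bis P7·P3 via (4.175,8.275): [(0, 9.4895) (0, 0) (7.8671, 0) (7.1125, 2.077)]  |A|=41.917
6. ⊥bis P7·P4 via (7.635,6.75): [(0, 9.4895) (0, 0) (7.8671, 0) (7.1125, 2.077)]  |A|=41.917
7. ⊥bis P7·P5 via (9.705,7.99): [(0, 9.4895) (0, 0) (7.8671, 0) (7.1125, 2.077)]  |A|=41.917
8. ⊥bis P7·P6 via (6.965,5.475): [(0, 9.4895) (0, 0) (7.7875, 0) (7.7313, 0.3738) (7.1125, 2.077)]  |A|=41.9021
9. ⊥bis P7·P8 via (9.625,9.73): [(0, 9.4895) (0, 0) (7.7875, 0) (7.7313, 0.3738) (7.1125, 2.077)]  |A|=41.9021
10. ⊥bis P7·P9 via (6.21,6.965): [(0, 9.4895) (0, 0) (7.7875, 0) (7.7313, 0.3738) (7.1125, 2.077)]  |A|=41.9021
11. canonical 5-gon: [(0, 9.4895) (0, 0) (7.7875, 0) (7.7313, 0.3738) (7.1125, 2.077)]
12. shoelace: 41.9021

Area of P7's cell: 41.9021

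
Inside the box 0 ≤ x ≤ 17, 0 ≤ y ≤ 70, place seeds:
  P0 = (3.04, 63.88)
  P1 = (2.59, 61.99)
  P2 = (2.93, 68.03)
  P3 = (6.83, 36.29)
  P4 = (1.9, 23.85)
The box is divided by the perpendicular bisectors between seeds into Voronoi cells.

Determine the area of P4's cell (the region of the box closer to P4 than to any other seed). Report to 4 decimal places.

Area of P4's cell: 483.3319

1. box [0,17]×[0,70]: [(0, 0) (17, 0) (17, 70) (0, 70)]
2. ⊥bis P4·P0 via (2.47,43.865): [(0, 43.9353) (0, 0) (17, 0) (17, 43.4512)]  |A|=742.7857
3. ⊥bis P4·P1 via (2.245,42.92): [(0, 42.9606) (0, 0) (17, 0) (17, 42.6531)]  |A|=727.7163
4. ⊥bis P4·P2 via (2.415,45.94): [(0, 42.9606) (0, 0) (17, 0) (17, 42.6531)]  |A|=727.7163
5. ⊥bis P4·P3 via (4.365,30.07): [(0, 31.7999) (0, 0) (17, 0) (17, 25.0627)]  |A|=483.3319
6. canonical 4-gon: [(0, 31.7999) (0, 0) (17, 0) (17, 25.0627)]
7. shoelace: 483.3319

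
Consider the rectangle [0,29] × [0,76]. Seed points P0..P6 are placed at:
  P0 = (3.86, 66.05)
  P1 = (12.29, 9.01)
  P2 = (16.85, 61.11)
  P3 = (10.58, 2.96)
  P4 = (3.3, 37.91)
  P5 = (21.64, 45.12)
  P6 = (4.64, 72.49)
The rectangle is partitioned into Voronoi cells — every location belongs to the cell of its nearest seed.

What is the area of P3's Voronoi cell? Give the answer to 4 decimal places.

1. box [0,29]×[0,76]: [(0, 0) (29, 0) (29, 76) (0, 76)]
2. ⊥bis P3·P0 via (7.22,34.505): [(0, 33.736) (0, 0) (29, 0) (29, 36.8249)]  |A|=1023.1323
3. ⊥bis P3·P1 via (11.435,5.985): [(0, 9.217) (0, 0) (29, 0) (29, 1.0203)]  |A|=148.4421
4. ⊥bis P3·P2 via (13.715,32.035): [(0, 9.217) (0, 0) (29, 0) (29, 1.0203)]  |A|=148.4421
5. ⊥bis P3·P4 via (6.94,20.435): [(0, 9.217) (0, 0) (29, 0) (29, 1.0203)]  |A|=148.4421
6. ⊥bis P3·P5 via (16.11,24.04): [(0, 9.217) (0, 0) (29, 0) (29, 1.0203)]  |A|=148.4421
7. ⊥bis P3·P6 via (7.61,37.725): [(0, 9.217) (0, 0) (29, 0) (29, 1.0203)]  |A|=148.4421
8. canonical 4-gon: [(0, 9.217) (0, 0) (29, 0) (29, 1.0203)]
9. shoelace: 148.4421

Area of P3's cell: 148.4421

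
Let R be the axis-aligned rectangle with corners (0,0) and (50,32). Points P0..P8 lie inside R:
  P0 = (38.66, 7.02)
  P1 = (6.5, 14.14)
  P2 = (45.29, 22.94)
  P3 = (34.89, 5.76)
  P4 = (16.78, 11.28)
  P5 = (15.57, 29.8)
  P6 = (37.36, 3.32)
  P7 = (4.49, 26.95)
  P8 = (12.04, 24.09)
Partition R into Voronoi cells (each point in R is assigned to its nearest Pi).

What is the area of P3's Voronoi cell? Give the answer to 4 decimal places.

1. box [0,50]×[0,32]: [(0, 0) (50, 0) (50, 32) (0, 32)]
2. ⊥bis P3·P0 via (36.775,6.39): [(0, 0) (38.9106, 0) (28.2157, 32) (0, 32)]  |A|=1074.0214
3. ⊥bis P3·P1 via (20.695,9.95): [(17.758, 0) (38.9106, 0) (28.2157, 32) (27.2036, 32)]  |A|=354.6357
4. ⊥bis P3·P2 via (40.09,14.35): [(24.7371, 23.644) (17.758, 0) (38.9106, 0) (32.5991, 18.8847)]  |A|=309.2819
5. ⊥bis P3·P4 via (25.835,8.52): [(29.5557, 20.727) (23.2381, 0) (38.9106, 0) (32.5991, 18.8847)]  |A|=185.3448
6. ⊥bis P3·P5 via (25.23,17.78): [(29.5557, 20.727) (23.2381, 0) (38.9106, 0) (32.5991, 18.8847)]  |A|=185.3448
7. ⊥bis P3·P6 via (36.125,4.54): [(29.5557, 20.727) (23.2381, 0) (31.6401, 0) (37.0727, 5.4993) (32.5991, 18.8847)]  |A|=165.3533
8. ⊥bis P3·P7 via (19.69,16.355): [(29.5557, 20.727) (23.2381, 0) (31.6401, 0) (37.0727, 5.4993) (32.5991, 18.8847)]  |A|=165.3533
9. ⊥bis P3·P8 via (23.465,14.925): [(29.5557, 20.727) (23.2381, 0) (31.6401, 0) (37.0727, 5.4993) (32.5991, 18.8847)]  |A|=165.3533
10. canonical 5-gon: [(29.5557, 20.727) (23.2381, 0) (31.6401, 0) (37.0727, 5.4993) (32.5991, 18.8847)]
11. shoelace: 165.3533

Area of P3's cell: 165.3533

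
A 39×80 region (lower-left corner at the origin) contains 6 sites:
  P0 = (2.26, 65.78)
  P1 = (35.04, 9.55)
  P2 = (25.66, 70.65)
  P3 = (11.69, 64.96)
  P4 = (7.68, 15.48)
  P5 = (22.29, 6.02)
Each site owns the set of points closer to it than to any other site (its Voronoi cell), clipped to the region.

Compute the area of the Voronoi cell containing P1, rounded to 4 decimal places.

1. box [0,39]×[0,80]: [(0, 0) (39, 0) (39, 80) (0, 80)]
2. ⊥bis P1·P0 via (18.65,37.665): [(0, 26.7927) (0, 0) (39, 0) (39, 49.5283)]  |A|=1488.2602
3. ⊥bis P1·P2 via (30.35,40.1): [(20.1376, 38.5322) (0, 26.7927) (0, 0) (39, 0) (39, 41.4279)]  |A|=1411.864
4. ⊥bis P1·P3 via (23.365,37.255): [(29.9823, 40.0435) (3.8138, 29.016) (0, 26.7927) (0, 0) (39, 0) (39, 41.4279)]  |A|=1377.3576
5. ⊥bis P1·P4 via (21.36,12.515): [(29.9823, 40.0435) (27.0596, 38.8119) (18.6475, 0) (39, 0) (39, 41.4279)]  |A|=645.8232
6. ⊥bis P1·P5 via (28.665,7.785): [(29.9823, 40.0435) (27.0596, 38.8119) (23.9926, 24.6613) (30.8204, 0) (39, 0) (39, 41.4279)]  |A|=495.7238
7. canonical 6-gon: [(29.9823, 40.0435) (27.0596, 38.8119) (23.9926, 24.6613) (30.8204, 0) (39, 0) (39, 41.4279)]
8. shoelace: 495.7238

Area of P1's cell: 495.7238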